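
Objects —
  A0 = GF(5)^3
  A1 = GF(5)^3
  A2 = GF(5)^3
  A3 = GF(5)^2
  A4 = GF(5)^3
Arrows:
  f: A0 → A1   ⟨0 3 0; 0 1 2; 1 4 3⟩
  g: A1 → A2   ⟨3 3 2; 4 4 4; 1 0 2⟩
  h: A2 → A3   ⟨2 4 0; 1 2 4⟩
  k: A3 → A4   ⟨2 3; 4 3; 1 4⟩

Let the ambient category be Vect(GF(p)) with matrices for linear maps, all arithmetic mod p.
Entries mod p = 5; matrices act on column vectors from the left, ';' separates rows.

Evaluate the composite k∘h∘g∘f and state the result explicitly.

  e0=⟨1,0,0⟩ f→⟨0,0,1⟩ g→⟨2,4,2⟩ h→⟨0,3⟩ k→⟨4,4,2⟩
  e1=⟨0,1,0⟩ f→⟨3,1,4⟩ g→⟨0,2,1⟩ h→⟨3,3⟩ k→⟨0,1,0⟩
  e2=⟨0,0,1⟩ f→⟨0,2,3⟩ g→⟨2,0,1⟩ h→⟨4,1⟩ k→⟨1,4,3⟩
composite: ⟨4 0 1; 4 1 4; 2 0 3⟩

Answer: ⟨4 0 1; 4 1 4; 2 0 3⟩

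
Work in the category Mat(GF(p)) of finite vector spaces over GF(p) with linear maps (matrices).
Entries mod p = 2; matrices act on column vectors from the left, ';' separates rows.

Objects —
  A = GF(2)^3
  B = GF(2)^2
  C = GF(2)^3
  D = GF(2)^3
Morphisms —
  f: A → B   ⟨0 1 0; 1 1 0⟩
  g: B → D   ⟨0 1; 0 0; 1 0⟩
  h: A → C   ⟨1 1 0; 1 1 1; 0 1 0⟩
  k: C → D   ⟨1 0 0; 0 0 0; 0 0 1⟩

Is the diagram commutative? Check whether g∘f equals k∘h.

Along f;g (path 1):
  e0=⟨1,0,0⟩ f→⟨0,1⟩ g→⟨1,0,0⟩
  e1=⟨0,1,0⟩ f→⟨1,1⟩ g→⟨1,0,1⟩
  e2=⟨0,0,1⟩ f→⟨0,0⟩ g→⟨0,0,0⟩
  ⟦path⟧₁ = ⟨1 1 0; 0 0 0; 0 1 0⟩
Along h;k (path 2):
  e0=⟨1,0,0⟩ h→⟨1,1,0⟩ k→⟨1,0,0⟩
  e1=⟨0,1,0⟩ h→⟨1,1,1⟩ k→⟨1,0,1⟩
  e2=⟨0,0,1⟩ h→⟨0,1,0⟩ k→⟨0,0,0⟩
  ⟦path⟧₂ = ⟨1 1 0; 0 0 0; 0 1 0⟩
Equal? YES — commutes

Answer: COMMUTES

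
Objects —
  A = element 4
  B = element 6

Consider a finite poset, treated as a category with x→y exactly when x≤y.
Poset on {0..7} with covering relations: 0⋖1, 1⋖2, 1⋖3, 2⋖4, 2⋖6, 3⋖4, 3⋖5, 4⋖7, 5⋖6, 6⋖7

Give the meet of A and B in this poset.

Lower bounds of A=4 and B=6: {0,1,2,3}
  maximal lower bounds 2 and 3 are incomparable: neither 2<=3 nor 3<=2
→ no greatest lower bound exists

Answer: NO MEET EXISTS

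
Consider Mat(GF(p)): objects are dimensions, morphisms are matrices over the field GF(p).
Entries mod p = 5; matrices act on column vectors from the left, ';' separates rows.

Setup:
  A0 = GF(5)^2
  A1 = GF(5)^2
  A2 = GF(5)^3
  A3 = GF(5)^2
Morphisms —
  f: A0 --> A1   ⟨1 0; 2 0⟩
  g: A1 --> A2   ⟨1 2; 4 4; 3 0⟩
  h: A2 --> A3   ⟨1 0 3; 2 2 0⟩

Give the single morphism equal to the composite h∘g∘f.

  e0=⟨1,0⟩ f-->⟨1,2⟩ g-->⟨0,2,3⟩ h-->⟨4,4⟩
  e1=⟨0,1⟩ f-->⟨0,0⟩ g-->⟨0,0,0⟩ h-->⟨0,0⟩
⟦path⟧: ⟨4 0; 4 0⟩

Answer: ⟨4 0; 4 0⟩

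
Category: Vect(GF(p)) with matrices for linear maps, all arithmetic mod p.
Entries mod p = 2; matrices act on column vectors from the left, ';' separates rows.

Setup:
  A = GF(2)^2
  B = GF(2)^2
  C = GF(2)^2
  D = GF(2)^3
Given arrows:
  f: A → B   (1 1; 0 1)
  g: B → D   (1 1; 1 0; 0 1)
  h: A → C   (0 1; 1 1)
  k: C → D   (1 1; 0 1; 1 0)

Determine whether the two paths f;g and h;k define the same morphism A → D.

Answer: COMMUTES

Work:
Path 1 = f;g:
  e0=[1,0] f→[1,0] g→[1,1,0]
  e1=[0,1] f→[1,1] g→[0,1,1]
  composite₁ = (1 0; 1 1; 0 1)
Path 2 = h;k:
  e0=[1,0] h→[0,1] k→[1,1,0]
  e1=[0,1] h→[1,1] k→[0,1,1]
  composite₂ = (1 0; 1 1; 0 1)
Equal? same morphism ✓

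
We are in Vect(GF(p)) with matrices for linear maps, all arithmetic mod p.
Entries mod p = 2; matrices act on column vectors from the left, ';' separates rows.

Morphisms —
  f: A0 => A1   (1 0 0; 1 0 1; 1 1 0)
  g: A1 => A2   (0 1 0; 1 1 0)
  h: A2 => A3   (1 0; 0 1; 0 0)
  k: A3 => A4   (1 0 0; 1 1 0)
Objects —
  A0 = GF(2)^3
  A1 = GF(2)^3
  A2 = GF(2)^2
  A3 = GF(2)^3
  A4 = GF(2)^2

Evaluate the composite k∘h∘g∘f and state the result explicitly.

  e0=[1,0,0] f=>[1,1,1] g=>[1,0] h=>[1,0,0] k=>[1,1]
  e1=[0,1,0] f=>[0,0,1] g=>[0,0] h=>[0,0,0] k=>[0,0]
  e2=[0,0,1] f=>[0,1,0] g=>[1,1] h=>[1,1,0] k=>[1,0]
⟦path⟧: (1 0 1; 1 0 0)

Answer: (1 0 1; 1 0 0)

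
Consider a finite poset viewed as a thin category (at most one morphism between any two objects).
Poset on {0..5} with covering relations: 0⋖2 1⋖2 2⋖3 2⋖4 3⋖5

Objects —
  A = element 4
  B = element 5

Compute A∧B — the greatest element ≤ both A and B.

{x : x⊑A ∧ x⊑B} = {0,1,2}  (A=4, B=5)
  0 ⊑ 2
  1 ⊑ 2
  2 ⊑ 2
glb = 2

Answer: A∧B = 2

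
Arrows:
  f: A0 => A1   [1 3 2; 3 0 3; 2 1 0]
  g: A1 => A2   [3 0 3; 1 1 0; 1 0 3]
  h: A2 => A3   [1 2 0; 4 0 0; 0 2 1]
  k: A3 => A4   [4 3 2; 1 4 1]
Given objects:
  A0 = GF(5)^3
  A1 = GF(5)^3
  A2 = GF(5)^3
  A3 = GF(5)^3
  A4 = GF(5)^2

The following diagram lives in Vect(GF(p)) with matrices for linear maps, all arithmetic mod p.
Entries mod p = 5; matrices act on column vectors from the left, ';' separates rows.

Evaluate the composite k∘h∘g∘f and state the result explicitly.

Answer: [1 0 0; 1 2 4]

Work:
  e0=(1,0,0) f=>(1,3,2) g=>(4,4,2) h=>(2,1,0) k=>(1,1)
  e1=(0,1,0) f=>(3,0,1) g=>(2,3,1) h=>(3,3,2) k=>(0,2)
  e2=(0,0,1) f=>(2,3,0) g=>(1,0,2) h=>(1,4,2) k=>(0,4)
⟦path⟧: [1 0 0; 1 2 4]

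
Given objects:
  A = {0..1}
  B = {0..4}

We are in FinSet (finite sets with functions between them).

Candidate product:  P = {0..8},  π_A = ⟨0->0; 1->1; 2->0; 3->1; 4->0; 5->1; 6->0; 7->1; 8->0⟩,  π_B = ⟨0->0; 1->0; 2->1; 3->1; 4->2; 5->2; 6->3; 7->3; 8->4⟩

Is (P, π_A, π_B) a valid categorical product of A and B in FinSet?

|A|·|B| = 2·5 = 10;  |P| = 9
  → cardinalities differ; no bijection possible.

Answer: NOT A VALID PRODUCT — |P|=9 ≠ |A|·|B|=10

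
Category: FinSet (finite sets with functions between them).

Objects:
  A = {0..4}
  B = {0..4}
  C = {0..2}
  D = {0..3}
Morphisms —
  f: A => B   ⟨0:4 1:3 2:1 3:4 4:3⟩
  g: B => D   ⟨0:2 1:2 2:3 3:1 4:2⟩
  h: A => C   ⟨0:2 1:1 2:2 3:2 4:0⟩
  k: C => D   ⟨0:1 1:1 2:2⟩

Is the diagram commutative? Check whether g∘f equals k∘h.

1) trace f;g:
  0 f=>4 g=>2
  1 f=>3 g=>1
  2 f=>1 g=>2
  3 f=>4 g=>2
  4 f=>3 g=>1
  result₁ = ⟨0:2 1:1 2:2 3:2 4:1⟩
2) trace h;k:
  0 h=>2 k=>2
  1 h=>1 k=>1
  2 h=>2 k=>2
  3 h=>2 k=>2
  4 h=>0 k=>1
  result₂ = ⟨0:2 1:1 2:2 3:2 4:1⟩
Equal? equal; square commutes

Answer: COMMUTES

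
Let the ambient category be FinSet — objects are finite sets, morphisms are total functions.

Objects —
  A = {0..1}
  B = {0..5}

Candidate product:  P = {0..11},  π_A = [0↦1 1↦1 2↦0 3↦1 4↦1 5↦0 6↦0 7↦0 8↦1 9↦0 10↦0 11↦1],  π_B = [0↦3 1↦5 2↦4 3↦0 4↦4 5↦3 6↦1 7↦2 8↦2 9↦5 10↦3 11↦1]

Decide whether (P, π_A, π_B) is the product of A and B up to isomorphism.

Answer: NOT A VALID PRODUCT — duplicate pair at indices 5,10

Trace:
|A|·|B| = 2·6 = 12;  |P| = 12
Check the pairing map k ↦ (π_A(k), π_B(k)):
  0 ↦ (1,3)
  1 ↦ (1,5)
  2 ↦ (0,4)
  3 ↦ (1,0)
  4 ↦ (1,4)
  5 ↦ (0,3)
  6 ↦ (0,1)
  7 ↦ (0,2)
  8 ↦ (1,2)
  9 ↦ (0,5)
  10 ↦ (0,3)  ✗ repeats pair of k=5
  11 ↦ (1,1)
distinct pairs in image: 11 / 12 needed
  → (0,3) hit at k=5 and k=10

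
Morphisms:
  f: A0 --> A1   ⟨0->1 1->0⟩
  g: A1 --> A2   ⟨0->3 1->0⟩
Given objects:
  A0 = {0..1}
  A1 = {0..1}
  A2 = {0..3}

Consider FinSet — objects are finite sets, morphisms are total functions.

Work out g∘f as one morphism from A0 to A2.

Answer: ⟨0->0 1->3⟩

Derivation:
  0 f-->1 g-->0
  1 f-->0 g-->3
⟦path⟧: ⟨0->0 1->3⟩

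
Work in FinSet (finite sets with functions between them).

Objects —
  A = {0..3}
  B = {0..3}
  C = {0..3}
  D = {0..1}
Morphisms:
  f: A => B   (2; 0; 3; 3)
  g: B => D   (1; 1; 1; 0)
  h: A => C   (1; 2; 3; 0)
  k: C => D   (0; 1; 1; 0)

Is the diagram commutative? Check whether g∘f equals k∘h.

Along f;g (path 1):
  0 f=>2 g=>1
  1 f=>0 g=>1
  2 f=>3 g=>0
  3 f=>3 g=>0
  result₁ = (1; 1; 0; 0)
Along h;k (path 2):
  0 h=>1 k=>1
  1 h=>2 k=>1
  2 h=>3 k=>0
  3 h=>0 k=>0
  result₂ = (1; 1; 0; 0)
Equal? YES — commutes

Answer: COMMUTES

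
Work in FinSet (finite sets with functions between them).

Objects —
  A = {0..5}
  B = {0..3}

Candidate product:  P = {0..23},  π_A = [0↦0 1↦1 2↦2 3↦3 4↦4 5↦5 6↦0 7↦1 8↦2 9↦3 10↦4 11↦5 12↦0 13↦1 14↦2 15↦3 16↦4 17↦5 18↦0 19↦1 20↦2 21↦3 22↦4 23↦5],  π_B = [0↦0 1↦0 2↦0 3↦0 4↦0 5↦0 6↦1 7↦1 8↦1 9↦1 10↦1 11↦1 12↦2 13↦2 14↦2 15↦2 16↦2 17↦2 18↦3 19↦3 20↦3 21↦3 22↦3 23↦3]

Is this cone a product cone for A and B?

|A|·|B| = 6·4 = 24;  |P| = 24
Check the pairing map k ↦ (π_A(k), π_B(k)):
  0 ↦ (0,0)
  1 ↦ (1,0)
  2 ↦ (2,0)
  3 ↦ (3,0)
  4 ↦ (4,0)
  5 ↦ (5,0)
  6 ↦ (0,1)
  7 ↦ (1,1)
  8 ↦ (2,1)
  9 ↦ (3,1)
  10 ↦ (4,1)
  11 ↦ (5,1)
  12 ↦ (0,2)
  13 ↦ (1,2)
  14 ↦ (2,2)
  15 ↦ (3,2)
  16 ↦ (4,2)
  17 ↦ (5,2)
  18 ↦ (0,3)
  19 ↦ (1,3)
  20 ↦ (2,3)
  21 ↦ (3,3)
  22 ↦ (4,3)
  23 ↦ (5,3)
distinct pairs in image: 24 / 24 needed
  → bijection onto A×B; projections well-typed.

Answer: VALID PRODUCT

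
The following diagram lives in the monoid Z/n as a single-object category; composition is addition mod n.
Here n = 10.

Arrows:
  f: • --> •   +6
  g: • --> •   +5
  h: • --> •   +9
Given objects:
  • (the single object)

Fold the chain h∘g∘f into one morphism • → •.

  0 +6≡6 +5≡1 +9≡0  (mod 10)
⟦path⟧: +0

Answer: +0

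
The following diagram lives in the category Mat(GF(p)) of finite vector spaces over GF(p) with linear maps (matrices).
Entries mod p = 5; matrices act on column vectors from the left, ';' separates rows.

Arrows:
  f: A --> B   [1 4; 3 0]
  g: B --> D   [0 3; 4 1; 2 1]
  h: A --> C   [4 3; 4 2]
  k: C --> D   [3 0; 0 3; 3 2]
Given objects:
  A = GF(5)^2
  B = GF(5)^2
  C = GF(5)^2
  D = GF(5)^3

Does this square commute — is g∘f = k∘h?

Along f;g (path 1):
  e0=(1,0) f-->(1,3) g-->(4,2,0)
  e1=(0,1) f-->(4,0) g-->(0,1,3)
  result₁ = [4 0; 2 1; 0 3]
Along h;k (path 2):
  e0=(1,0) h-->(4,4) k-->(2,2,0)
  e1=(0,1) h-->(3,2) k-->(4,1,3)
  result₂ = [2 4; 2 1; 0 3]
Equal? distinct morphisms ✗

Answer: DOES NOT COMMUTE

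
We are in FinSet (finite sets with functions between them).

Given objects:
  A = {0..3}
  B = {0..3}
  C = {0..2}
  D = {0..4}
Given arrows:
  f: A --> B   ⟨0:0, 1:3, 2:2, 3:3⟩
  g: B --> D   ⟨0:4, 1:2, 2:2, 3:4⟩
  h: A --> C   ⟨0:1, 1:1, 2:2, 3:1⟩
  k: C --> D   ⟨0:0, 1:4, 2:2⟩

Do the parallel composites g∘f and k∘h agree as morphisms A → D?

Along f;g (path 1):
  0 f-->0 g-->4
  1 f-->3 g-->4
  2 f-->2 g-->2
  3 f-->3 g-->4
  result₁ = ⟨0:4, 1:4, 2:2, 3:4⟩
Along h;k (path 2):
  0 h-->1 k-->4
  1 h-->1 k-->4
  2 h-->2 k-->2
  3 h-->1 k-->4
  result₂ = ⟨0:4, 1:4, 2:2, 3:4⟩
Equal? YES — commutes

Answer: COMMUTES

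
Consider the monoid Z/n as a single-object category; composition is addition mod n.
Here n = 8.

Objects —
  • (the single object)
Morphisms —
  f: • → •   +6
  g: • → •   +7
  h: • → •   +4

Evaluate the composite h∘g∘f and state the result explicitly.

  0 +6≡6 +7≡5 +4≡1  (mod 8)
composite: +1

Answer: +1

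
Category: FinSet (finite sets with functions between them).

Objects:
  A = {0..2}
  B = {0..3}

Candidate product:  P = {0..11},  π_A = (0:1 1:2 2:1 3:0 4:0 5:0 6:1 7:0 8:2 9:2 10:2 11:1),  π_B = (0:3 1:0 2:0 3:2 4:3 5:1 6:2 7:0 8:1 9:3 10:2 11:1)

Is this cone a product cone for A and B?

Answer: VALID PRODUCT

Work:
|A|·|B| = 3·4 = 12;  |P| = 12
Check the pairing map k ↦ (π_A(k), π_B(k)):
  0 : (1,3)
  1 : (2,0)
  2 : (1,0)
  3 : (0,2)
  4 : (0,3)
  5 : (0,1)
  6 : (1,2)
  7 : (0,0)
  8 : (2,1)
  9 : (2,3)
  10 : (2,2)
  11 : (1,1)
distinct pairs in image: 12 / 12 needed
  → bijection onto A×B; projections well-typed.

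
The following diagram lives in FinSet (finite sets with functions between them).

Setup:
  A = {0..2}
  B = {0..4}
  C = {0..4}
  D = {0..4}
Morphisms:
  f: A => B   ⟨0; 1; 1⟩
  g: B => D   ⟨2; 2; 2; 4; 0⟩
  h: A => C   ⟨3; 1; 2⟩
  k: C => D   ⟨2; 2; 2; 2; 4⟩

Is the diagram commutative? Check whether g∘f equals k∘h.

1) trace f;g:
  0 f=>0 g=>2
  1 f=>1 g=>2
  2 f=>1 g=>2
  composite₁ = ⟨2; 2; 2⟩
2) trace h;k:
  0 h=>3 k=>2
  1 h=>1 k=>2
  2 h=>2 k=>2
  composite₂ = ⟨2; 2; 2⟩
Equal? YES — commutes

Answer: COMMUTES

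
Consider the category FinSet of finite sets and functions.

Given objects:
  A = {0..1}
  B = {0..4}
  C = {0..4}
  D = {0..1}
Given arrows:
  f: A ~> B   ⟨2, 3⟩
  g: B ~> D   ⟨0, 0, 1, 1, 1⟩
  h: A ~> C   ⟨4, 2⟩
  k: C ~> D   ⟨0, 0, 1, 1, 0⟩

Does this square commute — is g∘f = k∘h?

Path 1 = f;g:
  0 f~>2 g~>1
  1 f~>3 g~>1
  ⟦path⟧₁ = ⟨1, 1⟩
Path 2 = h;k:
  0 h~>4 k~>0
  1 h~>2 k~>1
  ⟦path⟧₂ = ⟨0, 1⟩
Equal? distinct morphisms ✗

Answer: DOES NOT COMMUTE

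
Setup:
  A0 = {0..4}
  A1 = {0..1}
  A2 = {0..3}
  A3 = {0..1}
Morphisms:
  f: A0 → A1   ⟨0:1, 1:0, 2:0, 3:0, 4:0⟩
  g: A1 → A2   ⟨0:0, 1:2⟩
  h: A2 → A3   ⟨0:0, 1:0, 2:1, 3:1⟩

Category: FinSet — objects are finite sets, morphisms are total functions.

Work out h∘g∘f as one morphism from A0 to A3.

  0 f→1 g→2 h→1
  1 f→0 g→0 h→0
  2 f→0 g→0 h→0
  3 f→0 g→0 h→0
  4 f→0 g→0 h→0
result: ⟨0:1, 1:0, 2:0, 3:0, 4:0⟩

Answer: ⟨0:1, 1:0, 2:0, 3:0, 4:0⟩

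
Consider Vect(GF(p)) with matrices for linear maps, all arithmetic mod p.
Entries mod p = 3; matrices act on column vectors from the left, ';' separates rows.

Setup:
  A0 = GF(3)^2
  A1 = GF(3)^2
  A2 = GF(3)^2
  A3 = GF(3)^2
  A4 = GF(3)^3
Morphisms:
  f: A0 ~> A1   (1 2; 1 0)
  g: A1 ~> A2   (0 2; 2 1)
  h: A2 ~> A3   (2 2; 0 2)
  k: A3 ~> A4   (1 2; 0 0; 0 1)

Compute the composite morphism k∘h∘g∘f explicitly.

Answer: (1 0; 0 0; 0 2)

Trace:
  e0=(1,0) f~>(1,1) g~>(2,0) h~>(1,0) k~>(1,0,0)
  e1=(0,1) f~>(2,0) g~>(0,1) h~>(2,2) k~>(0,0,2)
composite: (1 0; 0 0; 0 2)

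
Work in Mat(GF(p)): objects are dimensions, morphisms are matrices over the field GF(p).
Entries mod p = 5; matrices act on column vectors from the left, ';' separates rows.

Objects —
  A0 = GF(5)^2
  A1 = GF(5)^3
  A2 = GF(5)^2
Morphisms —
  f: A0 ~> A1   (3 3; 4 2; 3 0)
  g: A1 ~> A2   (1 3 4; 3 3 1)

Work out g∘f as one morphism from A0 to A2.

  e0=(1,0) f~>(3,4,3) g~>(2,4)
  e1=(0,1) f~>(3,2,0) g~>(4,0)
result: (2 4; 4 0)

Answer: (2 4; 4 0)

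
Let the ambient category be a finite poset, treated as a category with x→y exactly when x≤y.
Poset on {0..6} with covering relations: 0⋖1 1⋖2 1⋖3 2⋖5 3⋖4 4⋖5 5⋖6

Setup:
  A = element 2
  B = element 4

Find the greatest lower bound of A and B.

{x : x<=A ∧ x<=B} = {0,1}  (A=2, B=4)
  0 <= 1
  1 <= 1
glb = 1

Answer: A∧B = 1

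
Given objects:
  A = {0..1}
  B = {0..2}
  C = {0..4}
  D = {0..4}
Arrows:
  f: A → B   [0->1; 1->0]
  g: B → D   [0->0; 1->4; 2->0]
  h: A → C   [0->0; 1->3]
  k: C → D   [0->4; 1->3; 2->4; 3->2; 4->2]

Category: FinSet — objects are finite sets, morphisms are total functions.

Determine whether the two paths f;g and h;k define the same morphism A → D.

1) trace f;g:
  0 f→1 g→4
  1 f→0 g→0
  composite₁ = [0->4; 1->0]
2) trace h;k:
  0 h→0 k→4
  1 h→3 k→2
  composite₂ = [0->4; 1->2]
Equal? distinct morphisms ✗

Answer: DOES NOT COMMUTE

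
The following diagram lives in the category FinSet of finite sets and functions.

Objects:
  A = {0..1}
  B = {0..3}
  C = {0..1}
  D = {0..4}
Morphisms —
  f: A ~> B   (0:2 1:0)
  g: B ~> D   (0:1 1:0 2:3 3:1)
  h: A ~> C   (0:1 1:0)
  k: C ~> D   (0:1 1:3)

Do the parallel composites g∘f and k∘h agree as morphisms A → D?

Answer: COMMUTES

Work:
1) trace f;g:
  0 f~>2 g~>3
  1 f~>0 g~>1
  composite₁ = (0:3 1:1)
2) trace h;k:
  0 h~>1 k~>3
  1 h~>0 k~>1
  composite₂ = (0:3 1:1)
Equal? YES — commutes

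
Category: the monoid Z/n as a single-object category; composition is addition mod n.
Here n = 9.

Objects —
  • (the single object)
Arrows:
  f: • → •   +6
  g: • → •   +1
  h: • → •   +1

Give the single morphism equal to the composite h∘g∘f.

Answer: +8

Work:
  0 +6≡6 +1≡7 +1≡8  (mod 9)
composite: +8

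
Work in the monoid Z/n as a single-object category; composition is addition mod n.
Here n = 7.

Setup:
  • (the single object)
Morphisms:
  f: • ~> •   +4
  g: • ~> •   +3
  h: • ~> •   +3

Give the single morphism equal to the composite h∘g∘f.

  0 +4≡4 +3≡0 +3≡3  (mod 7)
composite: +3

Answer: +3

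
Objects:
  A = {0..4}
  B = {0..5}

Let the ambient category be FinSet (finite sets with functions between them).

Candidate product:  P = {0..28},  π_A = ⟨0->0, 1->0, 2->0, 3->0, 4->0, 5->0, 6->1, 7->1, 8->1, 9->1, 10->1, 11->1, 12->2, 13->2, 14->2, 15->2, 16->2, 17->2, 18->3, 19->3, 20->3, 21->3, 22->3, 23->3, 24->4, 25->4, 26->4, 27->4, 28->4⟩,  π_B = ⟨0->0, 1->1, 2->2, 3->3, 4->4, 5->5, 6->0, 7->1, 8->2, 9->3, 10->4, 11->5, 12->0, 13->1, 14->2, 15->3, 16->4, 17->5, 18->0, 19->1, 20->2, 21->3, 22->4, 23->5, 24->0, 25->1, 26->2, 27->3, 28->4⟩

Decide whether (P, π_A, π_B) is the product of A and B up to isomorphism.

Answer: NOT A VALID PRODUCT — |P|=29 ≠ |A|·|B|=30

Derivation:
|A|·|B| = 5·6 = 30;  |P| = 29
  → cardinalities differ; no bijection possible.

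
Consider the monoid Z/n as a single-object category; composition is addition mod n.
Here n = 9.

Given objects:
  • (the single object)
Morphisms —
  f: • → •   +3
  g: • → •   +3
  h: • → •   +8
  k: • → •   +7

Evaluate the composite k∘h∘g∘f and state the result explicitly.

Answer: +3

Work:
  0 +3≡3 +3≡6 +8≡5 +7≡3  (mod 9)
result: +3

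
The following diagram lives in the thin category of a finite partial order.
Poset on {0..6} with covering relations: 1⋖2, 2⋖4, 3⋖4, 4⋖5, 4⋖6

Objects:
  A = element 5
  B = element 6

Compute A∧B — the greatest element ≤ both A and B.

{x : x⊑A ∧ x⊑B} = {1,2,3,4}  (A=5, B=6)
  1 ⊑ 4
  2 ⊑ 4
  3 ⊑ 4
  4 ⊑ 4
glb = 4

Answer: A∧B = 4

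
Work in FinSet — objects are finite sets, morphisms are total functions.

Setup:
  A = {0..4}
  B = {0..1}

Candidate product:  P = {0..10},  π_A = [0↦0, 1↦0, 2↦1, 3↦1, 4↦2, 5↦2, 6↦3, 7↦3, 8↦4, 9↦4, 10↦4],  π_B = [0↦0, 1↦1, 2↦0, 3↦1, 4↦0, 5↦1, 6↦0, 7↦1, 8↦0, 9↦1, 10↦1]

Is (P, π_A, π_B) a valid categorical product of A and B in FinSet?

|A|·|B| = 5·2 = 10;  |P| = 11
  → cardinalities differ; no bijection possible.

Answer: NOT A VALID PRODUCT — |P|=11 ≠ |A|·|B|=10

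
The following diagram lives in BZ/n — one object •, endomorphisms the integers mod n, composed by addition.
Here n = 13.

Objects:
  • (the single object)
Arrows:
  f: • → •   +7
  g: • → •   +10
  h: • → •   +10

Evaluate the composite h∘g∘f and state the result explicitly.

  0 +7≡7 +10≡4 +10≡1  (mod 13)
result: +1

Answer: +1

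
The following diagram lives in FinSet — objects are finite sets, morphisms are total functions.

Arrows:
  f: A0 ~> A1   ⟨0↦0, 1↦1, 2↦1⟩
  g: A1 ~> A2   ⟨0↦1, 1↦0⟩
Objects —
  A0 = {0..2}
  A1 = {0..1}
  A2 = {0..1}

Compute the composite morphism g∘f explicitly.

  0 f~>0 g~>1
  1 f~>1 g~>0
  2 f~>1 g~>0
composite: ⟨0↦1, 1↦0, 2↦0⟩

Answer: ⟨0↦1, 1↦0, 2↦0⟩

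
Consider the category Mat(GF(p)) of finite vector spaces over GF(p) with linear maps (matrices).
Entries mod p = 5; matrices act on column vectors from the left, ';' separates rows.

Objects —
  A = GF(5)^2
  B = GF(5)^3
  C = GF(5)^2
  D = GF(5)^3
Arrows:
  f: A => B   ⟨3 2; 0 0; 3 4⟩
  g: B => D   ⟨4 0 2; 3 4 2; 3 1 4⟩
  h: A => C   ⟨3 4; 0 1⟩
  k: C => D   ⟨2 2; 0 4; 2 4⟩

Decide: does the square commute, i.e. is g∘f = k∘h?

Answer: DOES NOT COMMUTE

Trace:
Along f;g (path 1):
  e0=⟨1,0⟩ f=>⟨3,0,3⟩ g=>⟨3,0,1⟩
  e1=⟨0,1⟩ f=>⟨2,0,4⟩ g=>⟨1,4,2⟩
  result₁ = ⟨3 1; 0 4; 1 2⟩
Along h;k (path 2):
  e0=⟨1,0⟩ h=>⟨3,0⟩ k=>⟨1,0,1⟩
  e1=⟨0,1⟩ h=>⟨4,1⟩ k=>⟨0,4,2⟩
  result₂ = ⟨1 0; 0 4; 1 2⟩
Equal? NO — does not commute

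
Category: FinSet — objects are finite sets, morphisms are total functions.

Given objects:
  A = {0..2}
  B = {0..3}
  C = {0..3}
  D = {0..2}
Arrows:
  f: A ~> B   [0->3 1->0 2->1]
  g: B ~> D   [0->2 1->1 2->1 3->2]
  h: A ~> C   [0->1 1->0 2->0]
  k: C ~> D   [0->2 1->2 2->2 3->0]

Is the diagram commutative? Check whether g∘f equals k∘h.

Answer: DOES NOT COMMUTE

Derivation:
Along f;g (path 1):
  0 f~>3 g~>2
  1 f~>0 g~>2
  2 f~>1 g~>1
  ⟦path⟧₁ = [0->2 1->2 2->1]
Along h;k (path 2):
  0 h~>1 k~>2
  1 h~>0 k~>2
  2 h~>0 k~>2
  ⟦path⟧₂ = [0->2 1->2 2->2]
Equal? differ; not commutative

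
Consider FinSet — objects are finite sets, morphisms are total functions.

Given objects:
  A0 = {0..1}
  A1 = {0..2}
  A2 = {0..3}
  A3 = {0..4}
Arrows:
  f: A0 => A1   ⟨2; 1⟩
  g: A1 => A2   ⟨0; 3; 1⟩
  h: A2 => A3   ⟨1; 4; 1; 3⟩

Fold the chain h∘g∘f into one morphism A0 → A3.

Answer: ⟨4; 3⟩

Trace:
  0 f=>2 g=>1 h=>4
  1 f=>1 g=>3 h=>3
⟦path⟧: ⟨4; 3⟩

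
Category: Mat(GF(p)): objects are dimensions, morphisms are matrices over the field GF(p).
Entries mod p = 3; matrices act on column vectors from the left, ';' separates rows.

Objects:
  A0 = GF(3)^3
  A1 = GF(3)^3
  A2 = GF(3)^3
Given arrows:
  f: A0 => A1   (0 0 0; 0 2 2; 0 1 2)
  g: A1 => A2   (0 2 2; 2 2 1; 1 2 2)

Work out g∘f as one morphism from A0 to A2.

Answer: (0 0 2; 0 2 0; 0 0 2)

Work:
  e0=⟨1,0,0⟩ f=>⟨0,0,0⟩ g=>⟨0,0,0⟩
  e1=⟨0,1,0⟩ f=>⟨0,2,1⟩ g=>⟨0,2,0⟩
  e2=⟨0,0,1⟩ f=>⟨0,2,2⟩ g=>⟨2,0,2⟩
result: (0 0 2; 0 2 0; 0 0 2)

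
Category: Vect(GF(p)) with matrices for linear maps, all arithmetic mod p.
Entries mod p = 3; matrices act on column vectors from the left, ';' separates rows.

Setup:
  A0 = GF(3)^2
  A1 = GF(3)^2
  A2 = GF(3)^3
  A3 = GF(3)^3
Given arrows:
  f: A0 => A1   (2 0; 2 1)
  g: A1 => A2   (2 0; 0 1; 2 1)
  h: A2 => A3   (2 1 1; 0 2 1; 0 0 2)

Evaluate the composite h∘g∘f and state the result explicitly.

Answer: (1 2; 1 0; 0 2)

Work:
  e0=⟨1,0⟩ f=>⟨2,2⟩ g=>⟨1,2,0⟩ h=>⟨1,1,0⟩
  e1=⟨0,1⟩ f=>⟨0,1⟩ g=>⟨0,1,1⟩ h=>⟨2,0,2⟩
result: (1 2; 1 0; 0 2)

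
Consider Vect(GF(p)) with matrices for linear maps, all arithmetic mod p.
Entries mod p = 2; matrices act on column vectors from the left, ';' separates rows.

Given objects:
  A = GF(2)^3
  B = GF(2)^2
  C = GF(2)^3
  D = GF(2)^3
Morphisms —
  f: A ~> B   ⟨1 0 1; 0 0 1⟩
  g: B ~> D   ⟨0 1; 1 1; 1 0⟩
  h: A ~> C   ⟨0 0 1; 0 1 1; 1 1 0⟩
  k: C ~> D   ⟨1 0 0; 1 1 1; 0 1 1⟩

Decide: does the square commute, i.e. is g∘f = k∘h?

Answer: COMMUTES

Derivation:
1) trace f;g:
  e0=[1,0,0] f~>[1,0] g~>[0,1,1]
  e1=[0,1,0] f~>[0,0] g~>[0,0,0]
  e2=[0,0,1] f~>[1,1] g~>[1,0,1]
  result₁ = ⟨0 0 1; 1 0 0; 1 0 1⟩
2) trace h;k:
  e0=[1,0,0] h~>[0,0,1] k~>[0,1,1]
  e1=[0,1,0] h~>[0,1,1] k~>[0,0,0]
  e2=[0,0,1] h~>[1,1,0] k~>[1,0,1]
  result₂ = ⟨0 0 1; 1 0 0; 1 0 1⟩
Equal? YES — commutes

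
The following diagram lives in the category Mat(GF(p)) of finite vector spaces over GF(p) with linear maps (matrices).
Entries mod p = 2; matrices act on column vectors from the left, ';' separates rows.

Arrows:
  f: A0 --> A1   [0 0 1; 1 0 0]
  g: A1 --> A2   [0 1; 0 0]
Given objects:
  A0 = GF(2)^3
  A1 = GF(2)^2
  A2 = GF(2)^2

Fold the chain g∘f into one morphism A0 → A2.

Answer: [1 0 0; 0 0 0]

Derivation:
  e0=(1,0,0) f-->(0,1) g-->(1,0)
  e1=(0,1,0) f-->(0,0) g-->(0,0)
  e2=(0,0,1) f-->(1,0) g-->(0,0)
result: [1 0 0; 0 0 0]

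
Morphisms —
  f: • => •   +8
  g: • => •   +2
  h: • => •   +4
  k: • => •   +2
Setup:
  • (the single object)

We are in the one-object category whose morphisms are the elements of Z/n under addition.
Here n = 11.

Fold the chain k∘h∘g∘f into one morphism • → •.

  0 +8≡8 +2≡10 +4≡3 +2≡5  (mod 11)
⟦path⟧: +5

Answer: +5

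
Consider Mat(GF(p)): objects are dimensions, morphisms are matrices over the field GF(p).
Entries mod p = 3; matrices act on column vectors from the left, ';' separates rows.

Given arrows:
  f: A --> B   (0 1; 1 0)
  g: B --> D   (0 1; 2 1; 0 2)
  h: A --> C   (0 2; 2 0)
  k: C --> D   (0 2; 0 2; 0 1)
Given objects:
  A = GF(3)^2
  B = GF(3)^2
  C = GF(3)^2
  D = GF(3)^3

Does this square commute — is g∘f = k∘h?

1) trace f;g:
  e0=(1,0) f-->(0,1) g-->(1,1,2)
  e1=(0,1) f-->(1,0) g-->(0,2,0)
  ⟦path⟧₁ = (1 0; 1 2; 2 0)
2) trace h;k:
  e0=(1,0) h-->(0,2) k-->(1,1,2)
  e1=(0,1) h-->(2,0) k-->(0,0,0)
  ⟦path⟧₂ = (1 0; 1 0; 2 0)
Equal? differ; not commutative

Answer: DOES NOT COMMUTE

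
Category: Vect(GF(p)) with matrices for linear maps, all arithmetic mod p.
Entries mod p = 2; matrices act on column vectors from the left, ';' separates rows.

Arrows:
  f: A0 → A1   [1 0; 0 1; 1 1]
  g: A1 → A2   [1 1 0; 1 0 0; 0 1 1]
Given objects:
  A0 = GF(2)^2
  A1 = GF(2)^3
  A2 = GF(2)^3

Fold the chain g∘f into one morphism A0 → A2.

Answer: [1 1; 1 0; 1 0]

Derivation:
  e0=(1,0) f→(1,0,1) g→(1,1,1)
  e1=(0,1) f→(0,1,1) g→(1,0,0)
composite: [1 1; 1 0; 1 0]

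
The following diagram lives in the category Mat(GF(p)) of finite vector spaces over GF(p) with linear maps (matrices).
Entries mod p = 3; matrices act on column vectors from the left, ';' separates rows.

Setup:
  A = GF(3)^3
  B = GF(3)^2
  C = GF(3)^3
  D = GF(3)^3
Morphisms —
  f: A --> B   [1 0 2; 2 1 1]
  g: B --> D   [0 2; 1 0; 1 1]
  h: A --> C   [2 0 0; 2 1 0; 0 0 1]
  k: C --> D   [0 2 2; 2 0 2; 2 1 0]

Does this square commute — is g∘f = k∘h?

Answer: COMMUTES

Trace:
Path 1 = f;g:
  e0=[1,0,0] f-->[1,2] g-->[1,1,0]
  e1=[0,1,0] f-->[0,1] g-->[2,0,1]
  e2=[0,0,1] f-->[2,1] g-->[2,2,0]
  composite₁ = [1 2 2; 1 0 2; 0 1 0]
Path 2 = h;k:
  e0=[1,0,0] h-->[2,2,0] k-->[1,1,0]
  e1=[0,1,0] h-->[0,1,0] k-->[2,0,1]
  e2=[0,0,1] h-->[0,0,1] k-->[2,2,0]
  composite₂ = [1 2 2; 1 0 2; 0 1 0]
Equal? equal; square commutes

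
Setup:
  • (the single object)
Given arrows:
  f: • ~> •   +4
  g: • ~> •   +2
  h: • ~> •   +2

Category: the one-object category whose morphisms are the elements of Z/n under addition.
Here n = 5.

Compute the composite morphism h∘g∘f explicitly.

  0 +4≡4 +2≡1 +2≡3  (mod 5)
result: +3

Answer: +3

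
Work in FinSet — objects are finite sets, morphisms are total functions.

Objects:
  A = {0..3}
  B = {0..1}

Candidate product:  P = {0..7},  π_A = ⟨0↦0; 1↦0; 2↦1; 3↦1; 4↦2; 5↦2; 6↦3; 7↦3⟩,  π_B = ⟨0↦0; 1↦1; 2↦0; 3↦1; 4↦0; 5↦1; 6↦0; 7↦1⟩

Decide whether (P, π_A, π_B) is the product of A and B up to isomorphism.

Answer: VALID PRODUCT

Derivation:
|A|·|B| = 4·2 = 8;  |P| = 8
Check the pairing map k ↦ (π_A(k), π_B(k)):
  0 ↦ (0,0)
  1 ↦ (0,1)
  2 ↦ (1,0)
  3 ↦ (1,1)
  4 ↦ (2,0)
  5 ↦ (2,1)
  6 ↦ (3,0)
  7 ↦ (3,1)
distinct pairs in image: 8 / 8 needed
  → bijection onto A×B; projections well-typed.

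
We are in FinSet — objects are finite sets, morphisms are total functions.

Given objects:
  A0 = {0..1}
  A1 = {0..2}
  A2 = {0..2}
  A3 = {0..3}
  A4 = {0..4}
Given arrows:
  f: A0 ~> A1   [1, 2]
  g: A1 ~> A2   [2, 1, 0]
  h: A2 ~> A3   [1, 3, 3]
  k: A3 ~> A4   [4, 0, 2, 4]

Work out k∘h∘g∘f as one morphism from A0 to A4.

  0 f~>1 g~>1 h~>3 k~>4
  1 f~>2 g~>0 h~>1 k~>0
result: [4, 0]

Answer: [4, 0]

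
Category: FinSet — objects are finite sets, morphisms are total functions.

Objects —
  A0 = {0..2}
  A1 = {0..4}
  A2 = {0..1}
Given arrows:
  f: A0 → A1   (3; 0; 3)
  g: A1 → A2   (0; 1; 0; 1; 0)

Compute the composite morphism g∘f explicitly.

  0 f→3 g→1
  1 f→0 g→0
  2 f→3 g→1
result: (1; 0; 1)

Answer: (1; 0; 1)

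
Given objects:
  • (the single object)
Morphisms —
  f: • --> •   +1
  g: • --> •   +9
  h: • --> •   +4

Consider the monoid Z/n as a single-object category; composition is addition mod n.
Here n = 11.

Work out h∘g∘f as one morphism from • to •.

Answer: +3

Derivation:
  0 +1≡1 +9≡10 +4≡3  (mod 11)
composite: +3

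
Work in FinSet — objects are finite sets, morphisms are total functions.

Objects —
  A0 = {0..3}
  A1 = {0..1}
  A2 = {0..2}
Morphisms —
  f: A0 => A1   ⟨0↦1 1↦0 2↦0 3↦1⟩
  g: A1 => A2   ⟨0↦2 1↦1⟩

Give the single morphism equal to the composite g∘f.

  0 f=>1 g=>1
  1 f=>0 g=>2
  2 f=>0 g=>2
  3 f=>1 g=>1
⟦path⟧: ⟨0↦1 1↦2 2↦2 3↦1⟩

Answer: ⟨0↦1 1↦2 2↦2 3↦1⟩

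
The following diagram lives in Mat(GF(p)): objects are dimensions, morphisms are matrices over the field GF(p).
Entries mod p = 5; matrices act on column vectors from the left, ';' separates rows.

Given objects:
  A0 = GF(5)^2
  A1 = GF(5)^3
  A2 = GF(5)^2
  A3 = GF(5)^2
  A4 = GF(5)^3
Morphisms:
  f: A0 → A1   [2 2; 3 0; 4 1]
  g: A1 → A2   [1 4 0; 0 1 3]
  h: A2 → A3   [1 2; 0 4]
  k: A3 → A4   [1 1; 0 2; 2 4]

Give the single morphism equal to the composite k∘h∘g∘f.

  e0=[1,0] f→[2,3,4] g→[4,0] h→[4,0] k→[4,0,3]
  e1=[0,1] f→[2,0,1] g→[2,3] h→[3,2] k→[0,4,4]
⟦path⟧: [4 0; 0 4; 3 4]

Answer: [4 0; 0 4; 3 4]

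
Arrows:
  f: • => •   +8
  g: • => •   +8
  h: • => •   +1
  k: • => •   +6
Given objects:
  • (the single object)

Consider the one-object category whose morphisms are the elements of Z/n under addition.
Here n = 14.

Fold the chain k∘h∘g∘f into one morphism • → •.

  0 +8≡8 +8≡2 +1≡3 +6≡9  (mod 14)
composite: +9

Answer: +9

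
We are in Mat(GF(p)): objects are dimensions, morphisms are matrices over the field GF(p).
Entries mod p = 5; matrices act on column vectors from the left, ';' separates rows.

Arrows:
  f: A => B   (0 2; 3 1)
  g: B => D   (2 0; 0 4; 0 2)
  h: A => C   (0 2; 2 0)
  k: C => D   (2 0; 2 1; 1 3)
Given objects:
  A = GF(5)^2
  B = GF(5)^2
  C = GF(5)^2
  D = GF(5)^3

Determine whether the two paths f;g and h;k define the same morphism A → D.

Along f;g (path 1):
  e0=⟨1,0⟩ f=>⟨0,3⟩ g=>⟨0,2,1⟩
  e1=⟨0,1⟩ f=>⟨2,1⟩ g=>⟨4,4,2⟩
  ⟦path⟧₁ = (0 4; 2 4; 1 2)
Along h;k (path 2):
  e0=⟨1,0⟩ h=>⟨0,2⟩ k=>⟨0,2,1⟩
  e1=⟨0,1⟩ h=>⟨2,0⟩ k=>⟨4,4,2⟩
  ⟦path⟧₂ = (0 4; 2 4; 1 2)
Equal? same morphism ✓

Answer: COMMUTES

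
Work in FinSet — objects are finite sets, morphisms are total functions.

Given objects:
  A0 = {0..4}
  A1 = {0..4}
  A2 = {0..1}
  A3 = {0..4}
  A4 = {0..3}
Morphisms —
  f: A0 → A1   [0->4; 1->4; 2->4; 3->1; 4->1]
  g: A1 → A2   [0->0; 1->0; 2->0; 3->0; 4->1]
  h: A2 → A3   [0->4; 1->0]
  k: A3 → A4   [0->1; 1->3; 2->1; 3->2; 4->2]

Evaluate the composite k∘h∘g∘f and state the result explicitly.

Answer: [0->1; 1->1; 2->1; 3->2; 4->2]

Derivation:
  0 f→4 g→1 h→0 k→1
  1 f→4 g→1 h→0 k→1
  2 f→4 g→1 h→0 k→1
  3 f→1 g→0 h→4 k→2
  4 f→1 g→0 h→4 k→2
composite: [0->1; 1->1; 2->1; 3->2; 4->2]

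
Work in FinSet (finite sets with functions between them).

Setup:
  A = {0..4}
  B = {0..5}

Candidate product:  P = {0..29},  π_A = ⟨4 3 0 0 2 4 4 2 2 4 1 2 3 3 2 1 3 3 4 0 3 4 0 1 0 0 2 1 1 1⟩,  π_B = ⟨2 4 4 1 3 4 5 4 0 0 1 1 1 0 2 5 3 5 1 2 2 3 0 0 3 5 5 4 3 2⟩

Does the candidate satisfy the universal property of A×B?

Answer: VALID PRODUCT

Derivation:
|A|·|B| = 5·6 = 30;  |P| = 30
Check the pairing map k ↦ (π_A(k), π_B(k)):
  0 -> (4,2)
  1 -> (3,4)
  2 -> (0,4)
  3 -> (0,1)
  4 -> (2,3)
  5 -> (4,4)
  6 -> (4,5)
  7 -> (2,4)
  8 -> (2,0)
  9 -> (4,0)
  10 -> (1,1)
  11 -> (2,1)
  12 -> (3,1)
  13 -> (3,0)
  14 -> (2,2)
  15 -> (1,5)
  16 -> (3,3)
  17 -> (3,5)
  18 -> (4,1)
  19 -> (0,2)
  20 -> (3,2)
  21 -> (4,3)
  22 -> (0,0)
  23 -> (1,0)
  24 -> (0,3)
  25 -> (0,5)
  26 -> (2,5)
  27 -> (1,4)
  28 -> (1,3)
  29 -> (1,2)
distinct pairs in image: 30 / 30 needed
  → bijection onto A×B; projections well-typed.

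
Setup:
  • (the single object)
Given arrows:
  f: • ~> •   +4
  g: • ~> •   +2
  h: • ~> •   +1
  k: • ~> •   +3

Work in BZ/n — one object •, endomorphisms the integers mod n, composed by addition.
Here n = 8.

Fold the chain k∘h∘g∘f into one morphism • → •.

  0 +4≡4 +2≡6 +1≡7 +3≡2  (mod 8)
result: +2

Answer: +2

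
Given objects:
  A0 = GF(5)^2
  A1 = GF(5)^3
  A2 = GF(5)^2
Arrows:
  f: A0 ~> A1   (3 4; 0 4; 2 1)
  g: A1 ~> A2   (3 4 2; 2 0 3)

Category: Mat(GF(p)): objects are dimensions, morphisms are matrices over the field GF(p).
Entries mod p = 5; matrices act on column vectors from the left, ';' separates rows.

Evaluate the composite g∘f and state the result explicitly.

Answer: (3 0; 2 1)

Work:
  e0=[1,0] f~>[3,0,2] g~>[3,2]
  e1=[0,1] f~>[4,4,1] g~>[0,1]
result: (3 0; 2 1)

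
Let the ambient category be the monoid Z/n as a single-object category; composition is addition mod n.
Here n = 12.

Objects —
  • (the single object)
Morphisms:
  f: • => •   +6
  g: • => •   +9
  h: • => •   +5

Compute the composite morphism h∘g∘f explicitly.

Answer: +8

Work:
  0 +6≡6 +9≡3 +5≡8  (mod 12)
result: +8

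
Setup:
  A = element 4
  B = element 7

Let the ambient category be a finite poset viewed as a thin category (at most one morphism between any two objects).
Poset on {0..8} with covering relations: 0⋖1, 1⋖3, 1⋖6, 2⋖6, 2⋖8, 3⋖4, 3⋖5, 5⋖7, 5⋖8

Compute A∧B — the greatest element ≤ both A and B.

{x : x⊑A ∧ x⊑B} = {0,1,3}  (A=4, B=7)
  0 ⊑ 3
  1 ⊑ 3
  3 ⊑ 3
glb = 3

Answer: A∧B = 3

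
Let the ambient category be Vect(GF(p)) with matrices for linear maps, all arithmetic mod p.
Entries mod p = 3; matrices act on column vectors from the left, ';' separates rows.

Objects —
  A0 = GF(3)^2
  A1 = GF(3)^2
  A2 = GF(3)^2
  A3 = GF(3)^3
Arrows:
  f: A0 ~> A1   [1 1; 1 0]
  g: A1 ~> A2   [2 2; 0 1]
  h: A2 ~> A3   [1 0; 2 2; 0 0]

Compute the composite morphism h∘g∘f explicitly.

  e0=(1,0) f~>(1,1) g~>(1,1) h~>(1,1,0)
  e1=(0,1) f~>(1,0) g~>(2,0) h~>(2,1,0)
composite: [1 2; 1 1; 0 0]

Answer: [1 2; 1 1; 0 0]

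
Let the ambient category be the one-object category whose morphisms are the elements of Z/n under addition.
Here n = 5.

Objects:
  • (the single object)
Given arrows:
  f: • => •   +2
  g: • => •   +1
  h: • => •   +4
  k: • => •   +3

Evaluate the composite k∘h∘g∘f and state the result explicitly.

  0 +2≡2 +1≡3 +4≡2 +3≡0  (mod 5)
result: +0

Answer: +0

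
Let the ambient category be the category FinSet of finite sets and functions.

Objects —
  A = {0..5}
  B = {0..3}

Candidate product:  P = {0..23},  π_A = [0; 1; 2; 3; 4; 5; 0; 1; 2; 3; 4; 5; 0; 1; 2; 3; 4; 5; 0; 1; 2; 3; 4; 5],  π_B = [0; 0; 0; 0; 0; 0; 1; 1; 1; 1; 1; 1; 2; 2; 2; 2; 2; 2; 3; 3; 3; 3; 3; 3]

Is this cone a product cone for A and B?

|A|·|B| = 6·4 = 24;  |P| = 24
Check the pairing map k ↦ (π_A(k), π_B(k)):
  0 -> (0,0)
  1 -> (1,0)
  2 -> (2,0)
  3 -> (3,0)
  4 -> (4,0)
  5 -> (5,0)
  6 -> (0,1)
  7 -> (1,1)
  8 -> (2,1)
  9 -> (3,1)
  10 -> (4,1)
  11 -> (5,1)
  12 -> (0,2)
  13 -> (1,2)
  14 -> (2,2)
  15 -> (3,2)
  16 -> (4,2)
  17 -> (5,2)
  18 -> (0,3)
  19 -> (1,3)
  20 -> (2,3)
  21 -> (3,3)
  22 -> (4,3)
  23 -> (5,3)
distinct pairs in image: 24 / 24 needed
  → bijection onto A×B; projections well-typed.

Answer: VALID PRODUCT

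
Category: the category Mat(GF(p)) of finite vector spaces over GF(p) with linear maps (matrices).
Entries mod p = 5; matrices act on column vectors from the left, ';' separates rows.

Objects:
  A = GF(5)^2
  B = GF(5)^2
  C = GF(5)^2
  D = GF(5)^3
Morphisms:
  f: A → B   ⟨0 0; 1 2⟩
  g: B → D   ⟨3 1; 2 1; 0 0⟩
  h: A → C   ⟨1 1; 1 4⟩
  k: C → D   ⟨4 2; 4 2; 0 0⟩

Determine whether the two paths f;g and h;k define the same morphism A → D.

Answer: COMMUTES

Derivation:
1) trace f;g:
  e0=[1,0] f→[0,1] g→[1,1,0]
  e1=[0,1] f→[0,2] g→[2,2,0]
  composite₁ = ⟨1 2; 1 2; 0 0⟩
2) trace h;k:
  e0=[1,0] h→[1,1] k→[1,1,0]
  e1=[0,1] h→[1,4] k→[2,2,0]
  composite₂ = ⟨1 2; 1 2; 0 0⟩
Equal? same morphism ✓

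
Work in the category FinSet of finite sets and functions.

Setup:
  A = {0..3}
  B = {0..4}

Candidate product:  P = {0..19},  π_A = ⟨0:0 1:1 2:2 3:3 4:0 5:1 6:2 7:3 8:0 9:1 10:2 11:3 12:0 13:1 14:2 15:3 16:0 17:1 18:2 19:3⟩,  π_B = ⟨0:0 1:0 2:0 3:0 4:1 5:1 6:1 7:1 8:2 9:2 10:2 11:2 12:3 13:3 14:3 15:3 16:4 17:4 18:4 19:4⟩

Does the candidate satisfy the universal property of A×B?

Answer: VALID PRODUCT

Trace:
|A|·|B| = 4·5 = 20;  |P| = 20
Check the pairing map k ↦ (π_A(k), π_B(k)):
  0 : (0,0)
  1 : (1,0)
  2 : (2,0)
  3 : (3,0)
  4 : (0,1)
  5 : (1,1)
  6 : (2,1)
  7 : (3,1)
  8 : (0,2)
  9 : (1,2)
  10 : (2,2)
  11 : (3,2)
  12 : (0,3)
  13 : (1,3)
  14 : (2,3)
  15 : (3,3)
  16 : (0,4)
  17 : (1,4)
  18 : (2,4)
  19 : (3,4)
distinct pairs in image: 20 / 20 needed
  → bijection onto A×B; projections well-typed.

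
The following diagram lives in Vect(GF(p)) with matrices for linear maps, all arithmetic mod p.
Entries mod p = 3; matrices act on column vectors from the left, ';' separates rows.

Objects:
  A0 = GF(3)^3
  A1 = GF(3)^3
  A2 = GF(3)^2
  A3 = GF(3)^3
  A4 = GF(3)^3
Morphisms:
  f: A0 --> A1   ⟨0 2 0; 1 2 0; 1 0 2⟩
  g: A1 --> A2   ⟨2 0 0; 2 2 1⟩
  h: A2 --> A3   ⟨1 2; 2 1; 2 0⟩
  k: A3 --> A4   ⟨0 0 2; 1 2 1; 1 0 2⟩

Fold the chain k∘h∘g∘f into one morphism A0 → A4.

Answer: ⟨0 1 0; 0 0 2; 0 0 1⟩

Work:
  e0=[1,0,0] f-->[0,1,1] g-->[0,0] h-->[0,0,0] k-->[0,0,0]
  e1=[0,1,0] f-->[2,2,0] g-->[1,2] h-->[2,1,2] k-->[1,0,0]
  e2=[0,0,1] f-->[0,0,2] g-->[0,2] h-->[1,2,0] k-->[0,2,1]
composite: ⟨0 1 0; 0 0 2; 0 0 1⟩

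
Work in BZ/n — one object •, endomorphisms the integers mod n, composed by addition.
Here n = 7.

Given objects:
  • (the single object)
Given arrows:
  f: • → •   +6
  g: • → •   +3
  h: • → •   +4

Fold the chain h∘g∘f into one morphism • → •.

  0 +6≡6 +3≡2 +4≡6  (mod 7)
result: +6

Answer: +6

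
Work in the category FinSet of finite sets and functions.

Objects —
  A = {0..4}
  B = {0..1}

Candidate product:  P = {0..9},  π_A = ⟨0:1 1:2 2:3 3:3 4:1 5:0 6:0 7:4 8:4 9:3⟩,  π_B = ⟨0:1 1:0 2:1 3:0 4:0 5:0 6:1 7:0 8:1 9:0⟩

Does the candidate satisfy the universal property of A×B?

|A|·|B| = 5·2 = 10;  |P| = 10
Check the pairing map k ↦ (π_A(k), π_B(k)):
  0 : (1,1)
  1 : (2,0)
  2 : (3,1)
  3 : (3,0)
  4 : (1,0)
  5 : (0,0)
  6 : (0,1)
  7 : (4,0)
  8 : (4,1)
  9 : (3,0)  ✗ repeats pair of k=3
distinct pairs in image: 9 / 10 needed
  → (3,0) hit at k=3 and k=9

Answer: NOT A VALID PRODUCT — duplicate pair at indices 3,9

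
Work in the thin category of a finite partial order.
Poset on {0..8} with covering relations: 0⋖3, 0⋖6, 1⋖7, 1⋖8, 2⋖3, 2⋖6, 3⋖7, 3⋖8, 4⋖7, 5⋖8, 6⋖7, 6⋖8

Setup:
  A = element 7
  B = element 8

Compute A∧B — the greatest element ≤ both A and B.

{x : x≤A ∧ x≤B} = {0,1,2,3,6}  (A=7, B=8)
  maximal lower bounds 1 and 3 are incomparable: neither 1≤3 nor 3≤1
→ no greatest lower bound exists

Answer: NO MEET EXISTS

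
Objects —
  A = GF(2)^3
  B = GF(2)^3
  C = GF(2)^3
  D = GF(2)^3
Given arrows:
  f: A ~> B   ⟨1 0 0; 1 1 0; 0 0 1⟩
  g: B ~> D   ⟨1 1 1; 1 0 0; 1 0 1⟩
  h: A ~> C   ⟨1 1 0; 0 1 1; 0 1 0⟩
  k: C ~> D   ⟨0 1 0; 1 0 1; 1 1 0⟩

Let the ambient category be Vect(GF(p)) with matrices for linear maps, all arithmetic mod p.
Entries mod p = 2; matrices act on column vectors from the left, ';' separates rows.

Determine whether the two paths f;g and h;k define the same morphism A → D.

Answer: COMMUTES

Derivation:
Along f;g (path 1):
  e0=⟨1,0,0⟩ f~>⟨1,1,0⟩ g~>⟨0,1,1⟩
  e1=⟨0,1,0⟩ f~>⟨0,1,0⟩ g~>⟨1,0,0⟩
  e2=⟨0,0,1⟩ f~>⟨0,0,1⟩ g~>⟨1,0,1⟩
  ⟦path⟧₁ = ⟨0 1 1; 1 0 0; 1 0 1⟩
Along h;k (path 2):
  e0=⟨1,0,0⟩ h~>⟨1,0,0⟩ k~>⟨0,1,1⟩
  e1=⟨0,1,0⟩ h~>⟨1,1,1⟩ k~>⟨1,0,0⟩
  e2=⟨0,0,1⟩ h~>⟨0,1,0⟩ k~>⟨1,0,1⟩
  ⟦path⟧₂ = ⟨0 1 1; 1 0 0; 1 0 1⟩
Equal? equal; square commutes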